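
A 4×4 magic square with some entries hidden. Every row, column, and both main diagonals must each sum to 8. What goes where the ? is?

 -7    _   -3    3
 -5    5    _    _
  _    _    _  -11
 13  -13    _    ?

From row 1, 8 − (-7 + (-3) + 3) gives (1,2) = 15.
Column 1 must total 8; the given cells sum to 1, so (3,1) = 7.
Using column 2: 15 + 5 + (-13) + ? → (3,2) = 8 − 7 = 1.
Anti-diagonal: 3 + 1 + 13 + ? = 8, so (2,3) = -9.
Using row 2: -5 + 5 + (-9) + ? → (2,4) = 8 − (-9) = 17.
Row 3 needs 8; the known cells sum to -3, so (3,3) = 11.
From column 3, 8 − (-3 + (-9) + 11) gives (4,3) = 9.
Column 4 needs 8; the known cells sum to 9, so (4,4) = -1.

-1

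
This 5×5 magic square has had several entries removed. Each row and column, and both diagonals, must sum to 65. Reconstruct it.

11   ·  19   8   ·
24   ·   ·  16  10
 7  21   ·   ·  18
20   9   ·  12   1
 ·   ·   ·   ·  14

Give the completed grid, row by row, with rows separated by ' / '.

11 5 19 8 22 / 24 13 2 16 10 / 7 21 15 4 18 / 20 9 23 12 1 / 3 17 6 25 14

The remaining cell in row 4 is (4,3) = 65 − 42 = 23.
The remaining cell in column 1 is (5,1) = 65 − 62 = 3.
Column 5: 10 + 18 + 1 + 14 + ? = 65, so (1,5) = 22.
The remaining cell in anti-diagonal is (3,3) = 65 − 50 = 15.
Row 1: 11 + 19 + 8 + 22 + ? = 65, so (1,2) = 5.
The remaining cell in row 3 is (3,4) = 65 − 61 = 4.
Column 4: 8 + 16 + 4 + 12 + ? = 65, so (5,4) = 25.
Using main diagonal: 11 + 15 + 12 + 14 + ? → (2,2) = 65 − 52 = 13.
Using row 2: 24 + 13 + 16 + 10 + ? → (2,3) = 65 − 63 = 2.
From column 2, 65 − (5 + 13 + 21 + 9) gives (5,2) = 17.
Column 3 must total 65; the given cells sum to 59, so (5,3) = 6.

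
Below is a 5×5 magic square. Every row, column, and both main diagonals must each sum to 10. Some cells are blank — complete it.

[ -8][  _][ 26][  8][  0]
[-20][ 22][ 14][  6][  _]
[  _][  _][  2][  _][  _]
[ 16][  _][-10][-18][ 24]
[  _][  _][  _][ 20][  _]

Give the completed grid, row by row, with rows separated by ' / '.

-8 -16 26 8 0 / -20 22 14 6 -12 / 18 10 2 -6 -14 / 16 -2 -10 -18 24 / 4 -4 -22 20 12

Using row 1: -8 + 26 + 8 + 0 + ? → (1,2) = 10 − 26 = -16.
The remaining cell in row 2 is (2,5) = 10 − 22 = -12.
Row 4 needs 10; the known cells sum to 12, so (4,2) = -2.
Column 3 must total 10; the given cells sum to 32, so (5,3) = -22.
The remaining cell in column 4 is (3,4) = 10 − 16 = -6.
Using main diagonal: -8 + 22 + 2 + (-18) + ? → (5,5) = 10 − (-2) = 12.
Anti-diagonal needs 10; the known cells sum to 6, so (5,1) = 4.
Row 5: 4 + (-22) + 20 + 12 + ? = 10, so (5,2) = -4.
Using column 1: -8 + (-20) + 16 + 4 + ? → (3,1) = 10 − (-8) = 18.
Column 2: -16 + 22 + (-2) + (-4) + ? = 10, so (3,2) = 10.
The remaining cell in column 5 is (3,5) = 10 − 24 = -14.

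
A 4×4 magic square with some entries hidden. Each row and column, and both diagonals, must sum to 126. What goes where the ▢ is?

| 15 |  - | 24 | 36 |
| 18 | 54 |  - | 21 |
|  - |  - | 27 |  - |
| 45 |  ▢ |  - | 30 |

Row 1: 15 + 24 + 36 + ? = 126, so (1,2) = 51.
The remaining cell in row 2 is (2,3) = 126 − 93 = 33.
From column 1, 126 − (15 + 18 + 45) gives (3,1) = 48.
Column 3: 24 + 33 + 27 + ? = 126, so (4,3) = 42.
Column 4 needs 126; the known cells sum to 87, so (3,4) = 39.
Using anti-diagonal: 36 + 33 + 45 + ? → (3,2) = 126 − 114 = 12.
Using row 4: 45 + 42 + 30 + ? → (4,2) = 126 − 117 = 9.

9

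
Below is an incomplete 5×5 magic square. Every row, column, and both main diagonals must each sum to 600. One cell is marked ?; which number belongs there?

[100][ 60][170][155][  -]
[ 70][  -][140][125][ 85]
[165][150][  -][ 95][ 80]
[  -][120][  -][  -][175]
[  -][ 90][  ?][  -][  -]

75

Using row 1: 100 + 60 + 170 + 155 + ? → (1,5) = 600 − 485 = 115.
Row 2 needs 600; the known cells sum to 420, so (2,2) = 180.
Row 3: 165 + 150 + 95 + 80 + ? = 600, so (3,3) = 110.
Using column 5: 115 + 85 + 80 + 175 + ? → (5,5) = 600 − 455 = 145.
Using main diagonal: 100 + 180 + 110 + 145 + ? → (4,4) = 600 − 535 = 65.
Anti-diagonal needs 600; the known cells sum to 470, so (5,1) = 130.
Using column 1: 100 + 70 + 165 + 130 + ? → (4,1) = 600 − 465 = 135.
Column 4 needs 600; the known cells sum to 440, so (5,4) = 160.
Row 4 must total 600; the given cells sum to 495, so (4,3) = 105.
The remaining cell in row 5 is (5,3) = 600 − 525 = 75.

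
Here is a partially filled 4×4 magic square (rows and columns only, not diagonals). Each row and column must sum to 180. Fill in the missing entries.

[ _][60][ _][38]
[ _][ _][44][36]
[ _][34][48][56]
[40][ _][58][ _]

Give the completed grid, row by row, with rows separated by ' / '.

Row 3: 34 + 48 + 56 + ? = 180, so (3,1) = 42.
Column 3: 44 + 48 + 58 + ? = 180, so (1,3) = 30.
Column 4 must total 180; the given cells sum to 130, so (4,4) = 50.
From row 1, 180 − (60 + 30 + 38) gives (1,1) = 52.
From row 4, 180 − (40 + 58 + 50) gives (4,2) = 32.
Using column 1: 52 + 42 + 40 + ? → (2,1) = 180 − 134 = 46.
Column 2 must total 180; the given cells sum to 126, so (2,2) = 54.

52 60 30 38 / 46 54 44 36 / 42 34 48 56 / 40 32 58 50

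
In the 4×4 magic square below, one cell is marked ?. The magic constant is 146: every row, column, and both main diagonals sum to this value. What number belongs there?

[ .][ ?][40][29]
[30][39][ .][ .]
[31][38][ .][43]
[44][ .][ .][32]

The remaining cell in row 3 is (3,3) = 146 − 112 = 34.
The remaining cell in column 1 is (1,1) = 146 − 105 = 41.
The remaining cell in column 4 is (2,4) = 146 − 104 = 42.
Anti-diagonal needs 146; the known cells sum to 111, so (2,3) = 35.
Row 1: 41 + 40 + 29 + ? = 146, so (1,2) = 36.

36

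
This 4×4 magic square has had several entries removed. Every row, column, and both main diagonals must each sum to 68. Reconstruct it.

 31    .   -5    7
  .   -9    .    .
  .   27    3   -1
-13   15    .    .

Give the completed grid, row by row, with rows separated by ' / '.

From row 1, 68 − (31 + (-5) + 7) gives (1,2) = 35.
From row 3, 68 − (27 + 3 + (-1)) gives (3,1) = 39.
Using column 1: 31 + 39 + (-13) + ? → (2,1) = 68 − 57 = 11.
Using main diagonal: 31 + (-9) + 3 + ? → (4,4) = 68 − 25 = 43.
From anti-diagonal, 68 − (7 + 27 + (-13)) gives (2,3) = 47.
Row 2: 11 + (-9) + 47 + ? = 68, so (2,4) = 19.
The remaining cell in row 4 is (4,3) = 68 − 45 = 23.

31 35 -5 7 / 11 -9 47 19 / 39 27 3 -1 / -13 15 23 43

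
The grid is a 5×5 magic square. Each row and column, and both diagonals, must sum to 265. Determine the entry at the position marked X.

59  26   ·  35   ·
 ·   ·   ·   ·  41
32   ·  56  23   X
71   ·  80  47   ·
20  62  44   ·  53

Row 5 needs 265; the known cells sum to 179, so (5,4) = 86.
From column 1, 265 − (59 + 32 + 71 + 20) gives (2,1) = 83.
Column 4 needs 265; the known cells sum to 191, so (2,4) = 74.
The remaining cell in main diagonal is (2,2) = 265 − 215 = 50.
Row 2: 83 + 50 + 74 + 41 + ? = 265, so (2,3) = 17.
Column 3: 17 + 56 + 80 + 44 + ? = 265, so (1,3) = 68.
Row 1 must total 265; the given cells sum to 188, so (1,5) = 77.
The remaining cell in anti-diagonal is (4,2) = 265 − 227 = 38.
The remaining cell in row 4 is (4,5) = 265 − 236 = 29.
Column 2 must total 265; the given cells sum to 176, so (3,2) = 89.
From column 5, 265 − (77 + 41 + 29 + 53) gives (3,5) = 65.

65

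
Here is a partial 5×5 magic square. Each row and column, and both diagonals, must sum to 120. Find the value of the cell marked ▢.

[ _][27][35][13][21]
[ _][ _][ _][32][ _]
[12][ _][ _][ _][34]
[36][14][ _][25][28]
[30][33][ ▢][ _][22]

16

Using row 1: 27 + 35 + 13 + 21 + ? → (1,1) = 120 − 96 = 24.
Row 4: 36 + 14 + 25 + 28 + ? = 120, so (4,3) = 17.
The remaining cell in column 1 is (2,1) = 120 − 102 = 18.
Column 5 needs 120; the known cells sum to 105, so (2,5) = 15.
The remaining cell in anti-diagonal is (3,3) = 120 − 97 = 23.
Using main diagonal: 24 + 23 + 25 + 22 + ? → (2,2) = 120 − 94 = 26.
The remaining cell in row 2 is (2,3) = 120 − 91 = 29.
The remaining cell in column 2 is (3,2) = 120 − 100 = 20.
Using column 3: 35 + 29 + 23 + 17 + ? → (5,3) = 120 − 104 = 16.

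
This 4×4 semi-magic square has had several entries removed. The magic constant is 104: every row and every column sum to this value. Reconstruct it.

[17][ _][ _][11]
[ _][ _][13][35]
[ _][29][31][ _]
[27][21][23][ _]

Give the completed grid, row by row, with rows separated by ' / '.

From row 4, 104 − (27 + 21 + 23) gives (4,4) = 33.
Using column 3: 13 + 31 + 23 + ? → (1,3) = 104 − 67 = 37.
Column 4: 11 + 35 + 33 + ? = 104, so (3,4) = 25.
Row 1 needs 104; the known cells sum to 65, so (1,2) = 39.
The remaining cell in row 3 is (3,1) = 104 − 85 = 19.
The remaining cell in column 1 is (2,1) = 104 − 63 = 41.
Column 2 needs 104; the known cells sum to 89, so (2,2) = 15.

17 39 37 11 / 41 15 13 35 / 19 29 31 25 / 27 21 23 33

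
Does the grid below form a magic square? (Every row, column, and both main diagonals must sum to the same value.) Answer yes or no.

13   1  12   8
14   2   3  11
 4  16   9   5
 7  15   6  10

No — column 4 sums to 34 but row 4 sums to 38.

Row 1: 13 + 1 + 12 + 8 = 34.
Row 2: 14 + 2 + 3 + 11 = 30.
Row 3: 4 + 16 + 9 + 5 = 34.
Row 4: 7 + 15 + 6 + 10 = 38.
Column 1: 13 + 14 + 4 + 7 = 38.
Column 2: 1 + 2 + 16 + 15 = 34.
Column 3: 12 + 3 + 9 + 6 = 30.
Column 4: 8 + 11 + 5 + 10 = 34.
Main diagonal: 13 + 2 + 9 + 10 = 34.
Anti-diagonal: 8 + 3 + 16 + 7 = 34.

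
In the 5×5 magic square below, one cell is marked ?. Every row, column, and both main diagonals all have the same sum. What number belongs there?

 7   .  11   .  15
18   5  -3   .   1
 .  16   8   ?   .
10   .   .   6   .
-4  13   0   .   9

-5

Main diagonal is complete and sums to 35; that is the magic constant.
Row 2 must total 35; the given cells sum to 21, so (2,4) = 14.
Row 5: -4 + 13 + 0 + 9 + ? = 35, so (5,4) = 17.
Column 1 needs 35; the known cells sum to 31, so (3,1) = 4.
Column 3: 11 + (-3) + 8 + 0 + ? = 35, so (4,3) = 19.
Anti-diagonal must total 35; the given cells sum to 33, so (4,2) = 2.
The remaining cell in row 4 is (4,5) = 35 − 37 = -2.
Column 2 needs 35; the known cells sum to 36, so (1,2) = -1.
Column 5 needs 35; the known cells sum to 23, so (3,5) = 12.
Using row 1: 7 + (-1) + 11 + 15 + ? → (1,4) = 35 − 32 = 3.
From row 3, 35 − (4 + 16 + 8 + 12) gives (3,4) = -5.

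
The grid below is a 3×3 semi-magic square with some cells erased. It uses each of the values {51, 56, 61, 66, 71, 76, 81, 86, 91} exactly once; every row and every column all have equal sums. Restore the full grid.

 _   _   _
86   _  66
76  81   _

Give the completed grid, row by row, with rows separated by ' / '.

51 71 91 / 86 61 66 / 76 81 56

The 9 entries sum to 639, so each line sums to 639/3 = 213.
Row 2 needs 213; the known cells sum to 152, so (2,2) = 61.
Row 3: 76 + 81 + ? = 213, so (3,3) = 56.
From column 1, 213 − (86 + 76) gives (1,1) = 51.
Column 2 must total 213; the given cells sum to 142, so (1,2) = 71.
From column 3, 213 − (66 + 56) gives (1,3) = 91.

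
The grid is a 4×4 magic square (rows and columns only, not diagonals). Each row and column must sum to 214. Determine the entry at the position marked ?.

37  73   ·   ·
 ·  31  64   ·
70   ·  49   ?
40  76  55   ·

61

Using row 4: 40 + 76 + 55 + ? → (4,4) = 214 − 171 = 43.
Column 1 must total 214; the given cells sum to 147, so (2,1) = 67.
Column 2 must total 214; the given cells sum to 180, so (3,2) = 34.
Column 3 must total 214; the given cells sum to 168, so (1,3) = 46.
Row 1 must total 214; the given cells sum to 156, so (1,4) = 58.
Using row 2: 67 + 31 + 64 + ? → (2,4) = 214 − 162 = 52.
Using row 3: 70 + 34 + 49 + ? → (3,4) = 214 − 153 = 61.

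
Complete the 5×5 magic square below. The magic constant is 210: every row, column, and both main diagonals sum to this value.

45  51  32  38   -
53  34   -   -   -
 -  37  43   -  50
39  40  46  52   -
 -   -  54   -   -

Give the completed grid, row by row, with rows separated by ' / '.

From row 1, 210 − (45 + 51 + 32 + 38) gives (1,5) = 44.
Row 4 needs 210; the known cells sum to 177, so (4,5) = 33.
Column 2 needs 210; the known cells sum to 162, so (5,2) = 48.
Column 3 needs 210; the known cells sum to 175, so (2,3) = 35.
Main diagonal: 45 + 34 + 43 + 52 + ? = 210, so (5,5) = 36.
From column 5, 210 − (44 + 50 + 33 + 36) gives (2,5) = 47.
Row 2 must total 210; the given cells sum to 169, so (2,4) = 41.
From anti-diagonal, 210 − (44 + 41 + 43 + 40) gives (5,1) = 42.
Row 5: 42 + 48 + 54 + 36 + ? = 210, so (5,4) = 30.
Column 1: 45 + 53 + 39 + 42 + ? = 210, so (3,1) = 31.
Column 4 needs 210; the known cells sum to 161, so (3,4) = 49.

45 51 32 38 44 / 53 34 35 41 47 / 31 37 43 49 50 / 39 40 46 52 33 / 42 48 54 30 36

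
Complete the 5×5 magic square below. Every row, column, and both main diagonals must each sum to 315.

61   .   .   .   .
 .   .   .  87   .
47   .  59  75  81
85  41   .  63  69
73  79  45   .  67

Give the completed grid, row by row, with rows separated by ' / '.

61 77 83 39 55 / 49 65 71 87 43 / 47 53 59 75 81 / 85 41 57 63 69 / 73 79 45 51 67

Row 3: 47 + 59 + 75 + 81 + ? = 315, so (3,2) = 53.
Row 4: 85 + 41 + 63 + 69 + ? = 315, so (4,3) = 57.
Row 5 needs 315; the known cells sum to 264, so (5,4) = 51.
From column 1, 315 − (61 + 47 + 85 + 73) gives (2,1) = 49.
From column 4, 315 − (87 + 75 + 63 + 51) gives (1,4) = 39.
Main diagonal: 61 + 59 + 63 + 67 + ? = 315, so (2,2) = 65.
Anti-diagonal: 87 + 59 + 41 + 73 + ? = 315, so (1,5) = 55.
From column 2, 315 − (65 + 53 + 41 + 79) gives (1,2) = 77.
Column 5: 55 + 81 + 69 + 67 + ? = 315, so (2,5) = 43.
Row 1 must total 315; the given cells sum to 232, so (1,3) = 83.
Using row 2: 49 + 65 + 87 + 43 + ? → (2,3) = 315 − 244 = 71.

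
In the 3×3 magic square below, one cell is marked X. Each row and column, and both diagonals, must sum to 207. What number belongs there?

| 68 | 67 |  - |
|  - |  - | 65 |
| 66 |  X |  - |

71

Row 1 needs 207; the known cells sum to 135, so (1,3) = 72.
The remaining cell in column 1 is (2,1) = 207 − 134 = 73.
Column 3 must total 207; the given cells sum to 137, so (3,3) = 70.
Using main diagonal: 68 + 70 + ? → (2,2) = 207 − 138 = 69.
From row 3, 207 − (66 + 70) gives (3,2) = 71.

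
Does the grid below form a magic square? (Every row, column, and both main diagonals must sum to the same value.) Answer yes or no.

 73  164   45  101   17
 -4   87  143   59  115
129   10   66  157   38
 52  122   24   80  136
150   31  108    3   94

Row 1: 73 + 164 + 45 + 101 + 17 = 400.
Row 2: -4 + 87 + 143 + 59 + 115 = 400.
Row 3: 129 + 10 + 66 + 157 + 38 = 400.
Row 4: 52 + 122 + 24 + 80 + 136 = 414.
Row 5: 150 + 31 + 108 + 3 + 94 = 386.
Column 1: 73 + (-4) + 129 + 52 + 150 = 400.
Column 2: 164 + 87 + 10 + 122 + 31 = 414.
Column 3: 45 + 143 + 66 + 24 + 108 = 386.
Column 4: 101 + 59 + 157 + 80 + 3 = 400.
Column 5: 17 + 115 + 38 + 136 + 94 = 400.
Main diagonal: 73 + 87 + 66 + 80 + 94 = 400.
Anti-diagonal: 17 + 59 + 66 + 122 + 150 = 414.

No — column 2 sums to 414 but column 5 sums to 400.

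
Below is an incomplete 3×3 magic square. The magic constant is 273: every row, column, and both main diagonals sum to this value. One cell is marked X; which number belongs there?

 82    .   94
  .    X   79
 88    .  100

91

From row 1, 273 − (82 + 94) gives (1,2) = 97.
From row 3, 273 − (88 + 100) gives (3,2) = 85.
Using column 1: 82 + 88 + ? → (2,1) = 273 − 170 = 103.
Column 2 needs 273; the known cells sum to 182, so (2,2) = 91.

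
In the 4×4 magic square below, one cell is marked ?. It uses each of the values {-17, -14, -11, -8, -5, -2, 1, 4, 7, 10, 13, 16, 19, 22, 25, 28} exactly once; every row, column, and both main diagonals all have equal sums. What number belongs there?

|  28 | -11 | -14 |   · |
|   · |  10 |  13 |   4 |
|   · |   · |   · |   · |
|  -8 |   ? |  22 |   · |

25

The 16 entries sum to 88, so each line sums to 88/4 = 22.
Row 1: 28 + (-11) + (-14) + ? = 22, so (1,4) = 19.
Row 2: 10 + 13 + 4 + ? = 22, so (2,1) = -5.
The remaining cell in column 1 is (3,1) = 22 − 15 = 7.
From column 3, 22 − (-14 + 13 + 22) gives (3,3) = 1.
Using main diagonal: 28 + 10 + 1 + ? → (4,4) = 22 − 39 = -17.
Anti-diagonal needs 22; the known cells sum to 24, so (3,2) = -2.
Row 3 needs 22; the known cells sum to 6, so (3,4) = 16.
Row 4: -8 + 22 + (-17) + ? = 22, so (4,2) = 25.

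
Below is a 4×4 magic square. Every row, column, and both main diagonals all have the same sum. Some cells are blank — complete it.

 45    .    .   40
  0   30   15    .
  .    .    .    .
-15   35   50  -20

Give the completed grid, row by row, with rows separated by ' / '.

Row 4 is already complete: -15 + 35 + 50 + -20 = 50, so that is the magic constant.
Row 2 needs 50; the known cells sum to 45, so (2,4) = 5.
Column 1: 45 + 0 + (-15) + ? = 50, so (3,1) = 20.
Column 4 must total 50; the given cells sum to 25, so (3,4) = 25.
Main diagonal must total 50; the given cells sum to 55, so (3,3) = -5.
The remaining cell in anti-diagonal is (3,2) = 50 − 40 = 10.
From column 2, 50 − (30 + 10 + 35) gives (1,2) = -25.
Column 3 needs 50; the known cells sum to 60, so (1,3) = -10.

45 -25 -10 40 / 0 30 15 5 / 20 10 -5 25 / -15 35 50 -20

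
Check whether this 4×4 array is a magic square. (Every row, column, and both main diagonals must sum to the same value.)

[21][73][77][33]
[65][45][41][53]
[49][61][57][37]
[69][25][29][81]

Row 1: 21 + 73 + 77 + 33 = 204.
Row 2: 65 + 45 + 41 + 53 = 204.
Row 3: 49 + 61 + 57 + 37 = 204.
Row 4: 69 + 25 + 29 + 81 = 204.
Column 1: 21 + 65 + 49 + 69 = 204.
Column 2: 73 + 45 + 61 + 25 = 204.
Column 3: 77 + 41 + 57 + 29 = 204.
Column 4: 33 + 53 + 37 + 81 = 204.
Main diagonal: 21 + 45 + 57 + 81 = 204.
Anti-diagonal: 33 + 41 + 61 + 69 = 204.
All lines sum to 204.

Yes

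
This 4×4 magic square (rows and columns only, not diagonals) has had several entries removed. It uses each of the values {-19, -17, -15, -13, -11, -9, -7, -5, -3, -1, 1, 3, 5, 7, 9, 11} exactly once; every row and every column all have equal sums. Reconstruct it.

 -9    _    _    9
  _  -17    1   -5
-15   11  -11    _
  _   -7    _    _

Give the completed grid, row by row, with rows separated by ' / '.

The 16 entries sum to -64, so each line sums to -64/4 = -16.
Using row 2: -17 + 1 + (-5) + ? → (2,1) = -16 − (-21) = 5.
Using row 3: -15 + 11 + (-11) + ? → (3,4) = -16 − (-15) = -1.
Column 1 must total -16; the given cells sum to -19, so (4,1) = 3.
Column 2 must total -16; the given cells sum to -13, so (1,2) = -3.
Column 4 must total -16; the given cells sum to 3, so (4,4) = -19.
Row 1 must total -16; the given cells sum to -3, so (1,3) = -13.
Row 4: 3 + (-7) + (-19) + ? = -16, so (4,3) = 7.

-9 -3 -13 9 / 5 -17 1 -5 / -15 11 -11 -1 / 3 -7 7 -19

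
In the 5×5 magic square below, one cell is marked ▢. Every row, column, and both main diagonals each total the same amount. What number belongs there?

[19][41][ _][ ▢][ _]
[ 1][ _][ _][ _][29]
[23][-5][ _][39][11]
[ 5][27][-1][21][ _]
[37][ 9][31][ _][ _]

Column 1 is complete and sums to 85; that is the magic constant.
Using row 3: 23 + (-5) + 39 + 11 + ? → (3,3) = 85 − 68 = 17.
Row 4: 5 + 27 + (-1) + 21 + ? = 85, so (4,5) = 33.
From column 2, 85 − (41 + (-5) + 27 + 9) gives (2,2) = 13.
The remaining cell in main diagonal is (5,5) = 85 − 70 = 15.
From row 5, 85 − (37 + 9 + 31 + 15) gives (5,4) = -7.
Column 5 needs 85; the known cells sum to 88, so (1,5) = -3.
From anti-diagonal, 85 − (-3 + 17 + 27 + 37) gives (2,4) = 7.
Row 2: 1 + 13 + 7 + 29 + ? = 85, so (2,3) = 35.
Column 3 needs 85; the known cells sum to 82, so (1,3) = 3.
Using column 4: 7 + 39 + 21 + (-7) + ? → (1,4) = 85 − 60 = 25.

25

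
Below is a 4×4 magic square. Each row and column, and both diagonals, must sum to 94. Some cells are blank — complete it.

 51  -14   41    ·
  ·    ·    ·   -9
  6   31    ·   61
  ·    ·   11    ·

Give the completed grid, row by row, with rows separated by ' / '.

51 -14 41 16 / 36 21 46 -9 / 6 31 -4 61 / 1 56 11 26

From row 1, 94 − (51 + (-14) + 41) gives (1,4) = 16.
Row 3 needs 94; the known cells sum to 98, so (3,3) = -4.
The remaining cell in column 3 is (2,3) = 94 − 48 = 46.
Column 4 must total 94; the given cells sum to 68, so (4,4) = 26.
Main diagonal: 51 + (-4) + 26 + ? = 94, so (2,2) = 21.
The remaining cell in anti-diagonal is (4,1) = 94 − 93 = 1.
Using row 2: 21 + 46 + (-9) + ? → (2,1) = 94 − 58 = 36.
Row 4 must total 94; the given cells sum to 38, so (4,2) = 56.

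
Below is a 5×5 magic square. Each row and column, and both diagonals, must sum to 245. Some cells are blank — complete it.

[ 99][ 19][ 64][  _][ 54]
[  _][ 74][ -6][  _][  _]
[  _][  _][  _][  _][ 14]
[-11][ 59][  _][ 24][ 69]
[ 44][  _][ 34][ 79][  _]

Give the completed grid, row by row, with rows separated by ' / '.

Row 1: 99 + 19 + 64 + 54 + ? = 245, so (1,4) = 9.
Using row 4: -11 + 59 + 24 + 69 + ? → (4,3) = 245 − 141 = 104.
Column 3: 64 + (-6) + 104 + 34 + ? = 245, so (3,3) = 49.
The remaining cell in main diagonal is (5,5) = 245 − 246 = -1.
Anti-diagonal needs 245; the known cells sum to 206, so (2,4) = 39.
Row 5 must total 245; the given cells sum to 156, so (5,2) = 89.
From column 2, 245 − (19 + 74 + 59 + 89) gives (3,2) = 4.
Column 4 must total 245; the given cells sum to 151, so (3,4) = 94.
From column 5, 245 − (54 + 14 + 69 + (-1)) gives (2,5) = 109.
Row 2: 74 + (-6) + 39 + 109 + ? = 245, so (2,1) = 29.
Row 3 must total 245; the given cells sum to 161, so (3,1) = 84.

99 19 64 9 54 / 29 74 -6 39 109 / 84 4 49 94 14 / -11 59 104 24 69 / 44 89 34 79 -1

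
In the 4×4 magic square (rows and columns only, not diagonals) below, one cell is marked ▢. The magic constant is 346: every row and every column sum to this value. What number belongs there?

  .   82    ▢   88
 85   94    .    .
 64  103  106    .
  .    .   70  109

Row 3 must total 346; the given cells sum to 273, so (3,4) = 73.
Column 2: 82 + 94 + 103 + ? = 346, so (4,2) = 67.
Column 4: 88 + 73 + 109 + ? = 346, so (2,4) = 76.
Row 2 must total 346; the given cells sum to 255, so (2,3) = 91.
The remaining cell in row 4 is (4,1) = 346 − 246 = 100.
Column 1 needs 346; the known cells sum to 249, so (1,1) = 97.
Column 3: 91 + 106 + 70 + ? = 346, so (1,3) = 79.

79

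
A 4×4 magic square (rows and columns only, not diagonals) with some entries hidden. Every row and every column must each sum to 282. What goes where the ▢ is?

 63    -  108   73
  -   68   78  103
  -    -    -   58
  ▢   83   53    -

Row 1: 63 + 108 + 73 + ? = 282, so (1,2) = 38.
Row 2: 68 + 78 + 103 + ? = 282, so (2,1) = 33.
Column 2 needs 282; the known cells sum to 189, so (3,2) = 93.
The remaining cell in column 3 is (3,3) = 282 − 239 = 43.
Column 4: 73 + 103 + 58 + ? = 282, so (4,4) = 48.
Using row 3: 93 + 43 + 58 + ? → (3,1) = 282 − 194 = 88.
From row 4, 282 − (83 + 53 + 48) gives (4,1) = 98.

98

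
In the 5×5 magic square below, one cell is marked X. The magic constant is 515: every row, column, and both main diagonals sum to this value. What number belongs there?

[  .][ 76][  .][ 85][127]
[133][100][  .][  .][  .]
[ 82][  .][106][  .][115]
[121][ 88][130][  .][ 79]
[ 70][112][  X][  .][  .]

Row 4 must total 515; the given cells sum to 418, so (4,4) = 97.
The remaining cell in column 1 is (1,1) = 515 − 406 = 109.
Column 2 needs 515; the known cells sum to 376, so (3,2) = 139.
Main diagonal: 109 + 100 + 106 + 97 + ? = 515, so (5,5) = 103.
From anti-diagonal, 515 − (127 + 106 + 88 + 70) gives (2,4) = 124.
Using row 1: 109 + 76 + 85 + 127 + ? → (1,3) = 515 − 397 = 118.
Row 3 needs 515; the known cells sum to 442, so (3,4) = 73.
From column 4, 515 − (85 + 124 + 73 + 97) gives (5,4) = 136.
The remaining cell in column 5 is (2,5) = 515 − 424 = 91.
The remaining cell in row 2 is (2,3) = 515 − 448 = 67.
Row 5 needs 515; the known cells sum to 421, so (5,3) = 94.

94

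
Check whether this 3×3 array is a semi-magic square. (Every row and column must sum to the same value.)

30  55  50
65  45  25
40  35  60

Row 1: 30 + 55 + 50 = 135.
Row 2: 65 + 45 + 25 = 135.
Row 3: 40 + 35 + 60 = 135.
Column 1: 30 + 65 + 40 = 135.
Column 2: 55 + 45 + 35 = 135.
Column 3: 50 + 25 + 60 = 135.
All lines sum to 135.

Yes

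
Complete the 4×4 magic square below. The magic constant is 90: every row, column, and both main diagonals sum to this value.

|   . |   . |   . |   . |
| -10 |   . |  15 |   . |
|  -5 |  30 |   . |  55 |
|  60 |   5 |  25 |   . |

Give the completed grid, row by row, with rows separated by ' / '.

45 20 40 -15 / -10 35 15 50 / -5 30 10 55 / 60 5 25 0

The remaining cell in row 3 is (3,3) = 90 − 80 = 10.
Row 4 needs 90; the known cells sum to 90, so (4,4) = 0.
Column 1 needs 90; the known cells sum to 45, so (1,1) = 45.
From column 3, 90 − (15 + 10 + 25) gives (1,3) = 40.
Main diagonal needs 90; the known cells sum to 55, so (2,2) = 35.
Anti-diagonal must total 90; the given cells sum to 105, so (1,4) = -15.
Using row 1: 45 + 40 + (-15) + ? → (1,2) = 90 − 70 = 20.
Row 2 must total 90; the given cells sum to 40, so (2,4) = 50.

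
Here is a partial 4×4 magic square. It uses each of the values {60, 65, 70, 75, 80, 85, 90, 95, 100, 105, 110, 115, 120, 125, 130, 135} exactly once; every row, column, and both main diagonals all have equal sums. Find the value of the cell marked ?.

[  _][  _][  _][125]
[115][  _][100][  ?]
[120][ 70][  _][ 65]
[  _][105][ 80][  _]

90

The 16 entries sum to 1560, so each line sums to 1560/4 = 390.
Row 3 needs 390; the known cells sum to 255, so (3,3) = 135.
Column 3: 100 + 135 + 80 + ? = 390, so (1,3) = 75.
From anti-diagonal, 390 − (125 + 100 + 70) gives (4,1) = 95.
The remaining cell in row 4 is (4,4) = 390 − 280 = 110.
Column 1: 115 + 120 + 95 + ? = 390, so (1,1) = 60.
Column 4 needs 390; the known cells sum to 300, so (2,4) = 90.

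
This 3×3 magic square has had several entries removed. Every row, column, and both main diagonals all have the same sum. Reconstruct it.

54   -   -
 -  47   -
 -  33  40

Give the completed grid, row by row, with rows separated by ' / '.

Main diagonal is already complete: 54 + 47 + 40 = 141, so that is the magic constant.
Row 3 needs 141; the known cells sum to 73, so (3,1) = 68.
Using column 1: 54 + 68 + ? → (2,1) = 141 − 122 = 19.
Using column 2: 47 + 33 + ? → (1,2) = 141 − 80 = 61.
Anti-diagonal needs 141; the known cells sum to 115, so (1,3) = 26.
Row 2: 19 + 47 + ? = 141, so (2,3) = 75.

54 61 26 / 19 47 75 / 68 33 40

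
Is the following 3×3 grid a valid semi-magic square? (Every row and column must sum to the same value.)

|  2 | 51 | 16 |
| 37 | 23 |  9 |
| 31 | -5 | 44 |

No — column 2 sums to 69 but column 1 sums to 70.

Row 1: 2 + 51 + 16 = 69.
Row 2: 37 + 23 + 9 = 69.
Row 3: 31 + (-5) + 44 = 70.
Column 1: 2 + 37 + 31 = 70.
Column 2: 51 + 23 + (-5) = 69.
Column 3: 16 + 9 + 44 = 69.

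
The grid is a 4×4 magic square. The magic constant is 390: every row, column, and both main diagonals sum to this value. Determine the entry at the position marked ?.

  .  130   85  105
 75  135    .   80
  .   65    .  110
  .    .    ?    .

115

The remaining cell in row 1 is (1,1) = 390 − 320 = 70.
Row 2 needs 390; the known cells sum to 290, so (2,3) = 100.
From column 2, 390 − (130 + 135 + 65) gives (4,2) = 60.
Column 4 must total 390; the given cells sum to 295, so (4,4) = 95.
From main diagonal, 390 − (70 + 135 + 95) gives (3,3) = 90.
Anti-diagonal: 105 + 100 + 65 + ? = 390, so (4,1) = 120.
The remaining cell in row 3 is (3,1) = 390 − 265 = 125.
From row 4, 390 − (120 + 60 + 95) gives (4,3) = 115.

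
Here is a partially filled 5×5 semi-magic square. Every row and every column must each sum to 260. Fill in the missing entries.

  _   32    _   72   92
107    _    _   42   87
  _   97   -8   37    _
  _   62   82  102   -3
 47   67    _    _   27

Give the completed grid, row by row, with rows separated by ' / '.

12 32 52 72 92 / 107 2 22 42 87 / 77 97 -8 37 57 / 17 62 82 102 -3 / 47 67 112 7 27

Row 4: 62 + 82 + 102 + (-3) + ? = 260, so (4,1) = 17.
Column 2 must total 260; the given cells sum to 258, so (2,2) = 2.
Column 4 needs 260; the known cells sum to 253, so (5,4) = 7.
Column 5 needs 260; the known cells sum to 203, so (3,5) = 57.
Row 2 needs 260; the known cells sum to 238, so (2,3) = 22.
Row 3 needs 260; the known cells sum to 183, so (3,1) = 77.
Using row 5: 47 + 67 + 7 + 27 + ? → (5,3) = 260 − 148 = 112.
Column 1 must total 260; the given cells sum to 248, so (1,1) = 12.
From column 3, 260 − (22 + (-8) + 82 + 112) gives (1,3) = 52.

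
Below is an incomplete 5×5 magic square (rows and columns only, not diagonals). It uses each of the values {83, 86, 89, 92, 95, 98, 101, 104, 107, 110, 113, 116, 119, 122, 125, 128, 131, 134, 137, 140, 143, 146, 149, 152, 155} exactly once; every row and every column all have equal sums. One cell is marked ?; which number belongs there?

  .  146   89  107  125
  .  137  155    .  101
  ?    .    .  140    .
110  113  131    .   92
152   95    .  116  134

The 25 entries sum to 2975, so each line sums to 2975/5 = 595.
Row 1 needs 595; the known cells sum to 467, so (1,1) = 128.
From row 4, 595 − (110 + 113 + 131 + 92) gives (4,4) = 149.
Row 5: 152 + 95 + 116 + 134 + ? = 595, so (5,3) = 98.
Column 2 needs 595; the known cells sum to 491, so (3,2) = 104.
Column 3: 89 + 155 + 131 + 98 + ? = 595, so (3,3) = 122.
The remaining cell in column 4 is (2,4) = 595 − 512 = 83.
From column 5, 595 − (125 + 101 + 92 + 134) gives (3,5) = 143.
Row 2 must total 595; the given cells sum to 476, so (2,1) = 119.
Row 3: 104 + 122 + 140 + 143 + ? = 595, so (3,1) = 86.

86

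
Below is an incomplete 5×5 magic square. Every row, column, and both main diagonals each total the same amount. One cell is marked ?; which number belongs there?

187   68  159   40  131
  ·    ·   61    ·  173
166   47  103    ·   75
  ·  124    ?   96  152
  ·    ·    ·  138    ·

Row 1 is complete and sums to 585; that is the magic constant.
The remaining cell in row 3 is (3,4) = 585 − 391 = 194.
Using column 4: 40 + 194 + 96 + 138 + ? → (2,4) = 585 − 468 = 117.
The remaining cell in column 5 is (5,5) = 585 − 531 = 54.
Main diagonal needs 585; the known cells sum to 440, so (2,2) = 145.
From anti-diagonal, 585 − (131 + 117 + 103 + 124) gives (5,1) = 110.
From row 2, 585 − (145 + 61 + 117 + 173) gives (2,1) = 89.
From column 1, 585 − (187 + 89 + 166 + 110) gives (4,1) = 33.
Column 2 needs 585; the known cells sum to 384, so (5,2) = 201.
Row 4: 33 + 124 + 96 + 152 + ? = 585, so (4,3) = 180.

180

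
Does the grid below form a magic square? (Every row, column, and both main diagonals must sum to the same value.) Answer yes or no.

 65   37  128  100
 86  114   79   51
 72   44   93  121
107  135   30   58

Yes

Row 1: 65 + 37 + 128 + 100 = 330.
Row 2: 86 + 114 + 79 + 51 = 330.
Row 3: 72 + 44 + 93 + 121 = 330.
Row 4: 107 + 135 + 30 + 58 = 330.
Column 1: 65 + 86 + 72 + 107 = 330.
Column 2: 37 + 114 + 44 + 135 = 330.
Column 3: 128 + 79 + 93 + 30 = 330.
Column 4: 100 + 51 + 121 + 58 = 330.
Main diagonal: 65 + 114 + 93 + 58 = 330.
Anti-diagonal: 100 + 79 + 44 + 107 = 330.
All lines sum to 330.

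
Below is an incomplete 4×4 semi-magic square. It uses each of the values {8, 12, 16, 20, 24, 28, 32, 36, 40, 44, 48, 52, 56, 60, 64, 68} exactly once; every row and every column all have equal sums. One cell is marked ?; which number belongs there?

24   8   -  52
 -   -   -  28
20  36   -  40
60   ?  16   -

44

The 16 entries sum to 608, so each line sums to 608/4 = 152.
Row 1: 24 + 8 + 52 + ? = 152, so (1,3) = 68.
Row 3: 20 + 36 + 40 + ? = 152, so (3,3) = 56.
Using column 1: 24 + 20 + 60 + ? → (2,1) = 152 − 104 = 48.
From column 3, 152 − (68 + 56 + 16) gives (2,3) = 12.
Column 4: 52 + 28 + 40 + ? = 152, so (4,4) = 32.
Row 2 needs 152; the known cells sum to 88, so (2,2) = 64.
Row 4: 60 + 16 + 32 + ? = 152, so (4,2) = 44.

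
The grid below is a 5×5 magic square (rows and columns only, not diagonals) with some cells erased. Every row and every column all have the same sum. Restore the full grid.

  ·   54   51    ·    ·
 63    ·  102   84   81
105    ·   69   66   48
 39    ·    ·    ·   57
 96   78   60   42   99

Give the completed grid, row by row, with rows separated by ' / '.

72 54 51 108 90 / 63 45 102 84 81 / 105 87 69 66 48 / 39 111 93 75 57 / 96 78 60 42 99

Row 5 is already complete: 96 + 78 + 60 + 42 + 99 = 375, so that is the magic constant.
Using row 2: 63 + 102 + 84 + 81 + ? → (2,2) = 375 − 330 = 45.
Row 3 must total 375; the given cells sum to 288, so (3,2) = 87.
Column 1 must total 375; the given cells sum to 303, so (1,1) = 72.
Column 2: 54 + 45 + 87 + 78 + ? = 375, so (4,2) = 111.
Column 3 needs 375; the known cells sum to 282, so (4,3) = 93.
Column 5 needs 375; the known cells sum to 285, so (1,5) = 90.
Using row 1: 72 + 54 + 51 + 90 + ? → (1,4) = 375 − 267 = 108.
Row 4 needs 375; the known cells sum to 300, so (4,4) = 75.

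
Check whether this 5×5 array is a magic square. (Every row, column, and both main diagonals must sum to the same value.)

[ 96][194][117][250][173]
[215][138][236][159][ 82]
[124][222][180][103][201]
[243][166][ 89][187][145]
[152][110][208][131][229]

Yes

Row 1: 96 + 194 + 117 + 250 + 173 = 830.
Row 2: 215 + 138 + 236 + 159 + 82 = 830.
Row 3: 124 + 222 + 180 + 103 + 201 = 830.
Row 4: 243 + 166 + 89 + 187 + 145 = 830.
Row 5: 152 + 110 + 208 + 131 + 229 = 830.
Column 1: 96 + 215 + 124 + 243 + 152 = 830.
Column 2: 194 + 138 + 222 + 166 + 110 = 830.
Column 3: 117 + 236 + 180 + 89 + 208 = 830.
Column 4: 250 + 159 + 103 + 187 + 131 = 830.
Column 5: 173 + 82 + 201 + 145 + 229 = 830.
Main diagonal: 96 + 138 + 180 + 187 + 229 = 830.
Anti-diagonal: 173 + 159 + 180 + 166 + 152 = 830.
All lines sum to 830.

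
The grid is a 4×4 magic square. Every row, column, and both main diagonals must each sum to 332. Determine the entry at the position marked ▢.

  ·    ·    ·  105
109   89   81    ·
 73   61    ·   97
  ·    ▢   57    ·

From row 2, 332 − (109 + 89 + 81) gives (2,4) = 53.
From row 3, 332 − (73 + 61 + 97) gives (3,3) = 101.
Column 3 must total 332; the given cells sum to 239, so (1,3) = 93.
Column 4: 105 + 53 + 97 + ? = 332, so (4,4) = 77.
From main diagonal, 332 − (89 + 101 + 77) gives (1,1) = 65.
Anti-diagonal needs 332; the known cells sum to 247, so (4,1) = 85.
From row 1, 332 − (65 + 93 + 105) gives (1,2) = 69.
Row 4 must total 332; the given cells sum to 219, so (4,2) = 113.

113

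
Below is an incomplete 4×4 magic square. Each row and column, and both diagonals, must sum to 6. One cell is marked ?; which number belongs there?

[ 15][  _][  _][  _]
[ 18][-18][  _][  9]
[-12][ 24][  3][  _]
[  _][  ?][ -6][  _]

Row 2 must total 6; the given cells sum to 9, so (2,3) = -3.
Row 3: -12 + 24 + 3 + ? = 6, so (3,4) = -9.
Column 1: 15 + 18 + (-12) + ? = 6, so (4,1) = -15.
Column 3: -3 + 3 + (-6) + ? = 6, so (1,3) = 12.
Main diagonal needs 6; the known cells sum to 0, so (4,4) = 6.
The remaining cell in anti-diagonal is (1,4) = 6 − 6 = 0.
Row 1: 15 + 12 + 0 + ? = 6, so (1,2) = -21.
Using row 4: -15 + (-6) + 6 + ? → (4,2) = 6 − (-15) = 21.

21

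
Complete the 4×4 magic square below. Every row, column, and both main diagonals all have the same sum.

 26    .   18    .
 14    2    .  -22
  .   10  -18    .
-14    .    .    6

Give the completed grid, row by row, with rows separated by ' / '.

26 -26 18 -2 / 14 2 22 -22 / -10 10 -18 34 / -14 30 -6 6

Main diagonal is already complete: 26 + 2 + -18 + 6 = 16, so that is the magic constant.
The remaining cell in row 2 is (2,3) = 16 − (-6) = 22.
Column 1 needs 16; the known cells sum to 26, so (3,1) = -10.
From column 3, 16 − (18 + 22 + (-18)) gives (4,3) = -6.
The remaining cell in anti-diagonal is (1,4) = 16 − 18 = -2.
From row 1, 16 − (26 + 18 + (-2)) gives (1,2) = -26.
Using row 3: -10 + 10 + (-18) + ? → (3,4) = 16 − (-18) = 34.
Row 4 needs 16; the known cells sum to -14, so (4,2) = 30.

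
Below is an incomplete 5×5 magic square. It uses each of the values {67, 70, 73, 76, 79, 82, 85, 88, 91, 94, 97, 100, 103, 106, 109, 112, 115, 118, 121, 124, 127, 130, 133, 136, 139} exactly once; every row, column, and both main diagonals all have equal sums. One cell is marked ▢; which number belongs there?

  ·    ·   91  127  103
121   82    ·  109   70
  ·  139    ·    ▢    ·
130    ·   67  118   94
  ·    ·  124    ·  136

The 25 entries sum to 2575, so each line sums to 2575/5 = 515.
Using row 2: 121 + 82 + 109 + 70 + ? → (2,3) = 515 − 382 = 133.
The remaining cell in row 4 is (4,2) = 515 − 409 = 106.
Using column 3: 91 + 133 + 67 + 124 + ? → (3,3) = 515 − 415 = 100.
Column 5: 103 + 70 + 94 + 136 + ? = 515, so (3,5) = 112.
The remaining cell in main diagonal is (1,1) = 515 − 436 = 79.
Anti-diagonal must total 515; the given cells sum to 418, so (5,1) = 97.
The remaining cell in row 1 is (1,2) = 515 − 400 = 115.
Using column 1: 79 + 121 + 130 + 97 + ? → (3,1) = 515 − 427 = 88.
Using column 2: 115 + 82 + 139 + 106 + ? → (5,2) = 515 − 442 = 73.
Row 3 must total 515; the given cells sum to 439, so (3,4) = 76.

76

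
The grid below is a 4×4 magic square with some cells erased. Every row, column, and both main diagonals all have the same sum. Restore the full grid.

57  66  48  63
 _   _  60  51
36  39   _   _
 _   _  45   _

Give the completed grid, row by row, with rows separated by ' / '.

Row 1 is already complete: 57 + 66 + 48 + 63 = 234, so that is the magic constant.
Column 3 needs 234; the known cells sum to 153, so (3,3) = 81.
Anti-diagonal needs 234; the known cells sum to 162, so (4,1) = 72.
Row 3: 36 + 39 + 81 + ? = 234, so (3,4) = 78.
Using column 1: 57 + 36 + 72 + ? → (2,1) = 234 − 165 = 69.
From column 4, 234 − (63 + 51 + 78) gives (4,4) = 42.
Main diagonal must total 234; the given cells sum to 180, so (2,2) = 54.
Using row 4: 72 + 45 + 42 + ? → (4,2) = 234 − 159 = 75.

57 66 48 63 / 69 54 60 51 / 36 39 81 78 / 72 75 45 42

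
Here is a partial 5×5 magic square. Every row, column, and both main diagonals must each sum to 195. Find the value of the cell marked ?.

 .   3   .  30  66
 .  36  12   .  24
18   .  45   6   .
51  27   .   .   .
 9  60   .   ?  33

72

From column 2, 195 − (3 + 36 + 27 + 60) gives (3,2) = 69.
From anti-diagonal, 195 − (66 + 45 + 27 + 9) gives (2,4) = 48.
The remaining cell in row 2 is (2,1) = 195 − 120 = 75.
Row 3 must total 195; the given cells sum to 138, so (3,5) = 57.
Column 1 needs 195; the known cells sum to 153, so (1,1) = 42.
Using column 5: 66 + 24 + 57 + 33 + ? → (4,5) = 195 − 180 = 15.
Using main diagonal: 42 + 36 + 45 + 33 + ? → (4,4) = 195 − 156 = 39.
Using row 1: 42 + 3 + 30 + 66 + ? → (1,3) = 195 − 141 = 54.
Row 4 needs 195; the known cells sum to 132, so (4,3) = 63.
Column 3 needs 195; the known cells sum to 174, so (5,3) = 21.
Column 4: 30 + 48 + 6 + 39 + ? = 195, so (5,4) = 72.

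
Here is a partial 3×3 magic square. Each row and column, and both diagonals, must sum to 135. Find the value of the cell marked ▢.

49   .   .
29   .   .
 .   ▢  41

37

From column 1, 135 − (49 + 29) gives (3,1) = 57.
Main diagonal: 49 + 41 + ? = 135, so (2,2) = 45.
Using anti-diagonal: 45 + 57 + ? → (1,3) = 135 − 102 = 33.
Row 1: 49 + 33 + ? = 135, so (1,2) = 53.
Using row 2: 29 + 45 + ? → (2,3) = 135 − 74 = 61.
Row 3 must total 135; the given cells sum to 98, so (3,2) = 37.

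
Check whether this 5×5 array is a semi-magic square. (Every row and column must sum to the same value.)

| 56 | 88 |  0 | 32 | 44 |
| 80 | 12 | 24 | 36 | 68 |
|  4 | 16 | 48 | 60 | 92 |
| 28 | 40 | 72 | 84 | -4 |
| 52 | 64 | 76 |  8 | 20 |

Yes

Row 1: 56 + 88 + 0 + 32 + 44 = 220.
Row 2: 80 + 12 + 24 + 36 + 68 = 220.
Row 3: 4 + 16 + 48 + 60 + 92 = 220.
Row 4: 28 + 40 + 72 + 84 + (-4) = 220.
Row 5: 52 + 64 + 76 + 8 + 20 = 220.
Column 1: 56 + 80 + 4 + 28 + 52 = 220.
Column 2: 88 + 12 + 16 + 40 + 64 = 220.
Column 3: 0 + 24 + 48 + 72 + 76 = 220.
Column 4: 32 + 36 + 60 + 84 + 8 = 220.
Column 5: 44 + 68 + 92 + (-4) + 20 = 220.
All lines sum to 220.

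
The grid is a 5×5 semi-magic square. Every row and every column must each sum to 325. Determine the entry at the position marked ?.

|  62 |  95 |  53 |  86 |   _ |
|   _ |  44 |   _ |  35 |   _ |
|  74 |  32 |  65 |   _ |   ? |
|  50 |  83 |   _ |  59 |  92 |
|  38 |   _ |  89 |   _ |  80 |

From row 1, 325 − (62 + 95 + 53 + 86) gives (1,5) = 29.
The remaining cell in row 4 is (4,3) = 325 − 284 = 41.
The remaining cell in column 1 is (2,1) = 325 − 224 = 101.
Column 2: 95 + 44 + 32 + 83 + ? = 325, so (5,2) = 71.
Column 3 must total 325; the given cells sum to 248, so (2,3) = 77.
From row 2, 325 − (101 + 44 + 77 + 35) gives (2,5) = 68.
Row 5: 38 + 71 + 89 + 80 + ? = 325, so (5,4) = 47.
Column 4 must total 325; the given cells sum to 227, so (3,4) = 98.
Using column 5: 29 + 68 + 92 + 80 + ? → (3,5) = 325 − 269 = 56.

56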